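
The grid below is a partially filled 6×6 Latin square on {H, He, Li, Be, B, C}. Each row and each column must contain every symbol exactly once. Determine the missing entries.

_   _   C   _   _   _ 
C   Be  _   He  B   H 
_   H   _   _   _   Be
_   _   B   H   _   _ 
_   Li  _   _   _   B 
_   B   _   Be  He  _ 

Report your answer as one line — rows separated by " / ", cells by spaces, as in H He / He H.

H He C B Be Li / C Be Li He B H / B H He Li C Be / Be C B H Li He / He Li Be C H B / Li B H Be He C

row 1 has {C}; column 2 has {H,Li,Be,B} — only He is left for (r1,c2).
row 1 has {He,C}; column 6 has {H,Be,B} — only Li is left for (r1,c6).
row 2 has {H,He,Be,B,C}; column 3 has {B,C} — only Li is left for (r2,c3).
row 3 has {H,Be}; column 3 has {Li,B,C} — only He is left for (r3,c3).
row 4 has {H,B}; column 2 has {H,He,Li,Be,B} — only C is left for (r4,c2).
row 4 has {H,B,C}; column 6 has {H,Li,Be,B} — only He is left for (r4,c6).
row 5 has {Li,B}; column 4 has {H,He,Be} — only C is left for (r5,c4).
row 6 has {He,Be,B}; column 3 has {He,Li,B,C} — only H is left for (r6,c3).
row 6 has {H,He,Be,B}; column 6 has {H,He,Li,Be,B} — only C is left for (r6,c6).
row 1 has {He,Li,C}; column 4 has {H,He,Be,C} — only B is left for (r1,c4).
row 3 has {H,He,Be}; column 4 has {H,He,Be,B,C} — only Li is left for (r3,c4).
row 3 has {H,He,Li,Be}; column 5 has {He,B} — only C is left for (r3,c5).
row 5 has {Li,B,C}; column 3 has {H,He,Li,B,C} — only Be is left for (r5,c3).
row 5 has {Li,Be,B,C}; column 5 has {He,B,C} — only H is left for (r5,c5).
row 6 has {H,He,Be,B,C}; column 1 has {C} — only Li is left for (r6,c1).
row 1 has {He,Li,B,C}; column 5 has {H,He,B,C} — only Be is left for (r1,c5).
row 3 has {H,He,Li,Be,C}; column 1 has {Li,C} — only B is left for (r3,c1).
row 4 has {H,He,B,C}; column 1 has {Li,B,C} — only Be is left for (r4,c1).
row 4 has {H,He,Be,B,C}; column 5 has {H,He,Be,B,C} — only Li is left for (r4,c5).
row 5 has {H,Li,Be,B,C}; column 1 has {Li,Be,B,C} — only He is left for (r5,c1).
row 1 has {He,Li,Be,B,C}; column 1 has {He,Li,Be,B,C} — only H is left for (r1,c1).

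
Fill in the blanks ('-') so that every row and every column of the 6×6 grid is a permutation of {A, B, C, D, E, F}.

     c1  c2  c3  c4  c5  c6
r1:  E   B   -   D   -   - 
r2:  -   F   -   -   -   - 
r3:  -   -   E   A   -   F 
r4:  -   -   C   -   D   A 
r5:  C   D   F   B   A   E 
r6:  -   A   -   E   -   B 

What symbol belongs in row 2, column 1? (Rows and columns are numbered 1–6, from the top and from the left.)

A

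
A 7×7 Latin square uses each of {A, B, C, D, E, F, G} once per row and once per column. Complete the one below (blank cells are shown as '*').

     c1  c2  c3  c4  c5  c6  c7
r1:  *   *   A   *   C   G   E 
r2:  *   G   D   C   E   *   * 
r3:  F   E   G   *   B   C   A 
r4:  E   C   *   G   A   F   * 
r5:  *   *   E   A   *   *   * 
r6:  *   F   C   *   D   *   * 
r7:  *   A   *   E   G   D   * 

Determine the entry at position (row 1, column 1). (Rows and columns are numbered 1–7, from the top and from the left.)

At row 3, column 4: row 3 has {A,B,C,E,F,G}; column 4 has {A,C,E,G}; that leaves D.
At row 4, column 3: row 4 has {A,C,E,F,G}; column 3 has {A,C,D,E,G}; that leaves B.
At row 4, column 7: row 4 has {A,B,C,E,F,G}; column 7 has {A,E}; that leaves D.
At row 5, column 5: row 5 has {A,E}; column 5 has {A,B,C,D,E,G}; that leaves F.
At row 5, column 6: row 5 has {A,E,F}; column 6 has {C,D,F,G}; that leaves B.
At row 6, column 4: row 6 has {C,D,F}; column 4 has {A,C,D,E,G}; that leaves B.
At row 6, column 7: row 6 has {B,C,D,F}; column 7 has {A,D,E}; that leaves G.
At row 7, column 3: row 7 has {A,D,E,G}; column 3 has {A,B,C,D,E,G}; that leaves F.
At row 1, column 4: row 1 has {A,C,E,G}; column 4 has {A,B,C,D,E,G}; that leaves F.
At row 2, column 6: row 2 has {C,D,E,G}; column 6 has {B,C,D,F,G}; that leaves A.
At row 5, column 2: row 5 has {A,B,E,F}; column 2 has {A,C,E,F,G}; that leaves D.
At row 5, column 7: row 5 has {A,B,D,E,F}; column 7 has {A,D,E,G}; that leaves C.
At row 6, column 1: row 6 has {B,C,D,F,G}; column 1 has {E,F}; that leaves A.
At row 6, column 6: row 6 has {A,B,C,D,F,G}; column 6 has {A,B,C,D,F,G}; that leaves E.
At row 7, column 7: row 7 has {A,D,E,F,G}; column 7 has {A,C,D,E,G}; that leaves B.
At row 1, column 2: row 1 has {A,C,E,F,G}; column 2 has {A,C,D,E,F,G}; that leaves B.
At row 2, column 1: row 2 has {A,C,D,E,G}; column 1 has {A,E,F}; that leaves B.
At row 2, column 7: row 2 has {A,B,C,D,E,G}; column 7 has {A,B,C,D,E,G}; that leaves F.
At row 5, column 1: row 5 has {A,B,C,D,E,F}; column 1 has {A,B,E,F}; that leaves G.
At row 7, column 1: row 7 has {A,B,D,E,F,G}; column 1 has {A,B,E,F,G}; that leaves C.
At row 1, column 1: row 1 has {A,B,C,E,F,G}; column 1 has {A,B,C,E,F,G}; that leaves D.

D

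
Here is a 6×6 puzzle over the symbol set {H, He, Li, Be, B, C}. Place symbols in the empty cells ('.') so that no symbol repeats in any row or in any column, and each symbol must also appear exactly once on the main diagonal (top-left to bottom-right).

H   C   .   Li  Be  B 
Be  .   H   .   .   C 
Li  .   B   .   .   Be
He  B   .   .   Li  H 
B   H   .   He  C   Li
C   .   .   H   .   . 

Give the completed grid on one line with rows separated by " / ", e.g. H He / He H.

H C He Li Be B / Be Li H B He C / Li He B C H Be / He B C Be Li H / B H Be He C Li / C Be Li H B He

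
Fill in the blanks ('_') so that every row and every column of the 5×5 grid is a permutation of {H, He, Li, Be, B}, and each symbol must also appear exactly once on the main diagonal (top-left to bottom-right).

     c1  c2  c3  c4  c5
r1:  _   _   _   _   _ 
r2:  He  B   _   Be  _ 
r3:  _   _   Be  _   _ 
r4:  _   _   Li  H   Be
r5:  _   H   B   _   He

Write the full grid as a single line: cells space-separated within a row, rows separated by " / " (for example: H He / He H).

Li Be He B H / He B H Be Li / H Li Be He B / B He Li H Be / Be H B Li He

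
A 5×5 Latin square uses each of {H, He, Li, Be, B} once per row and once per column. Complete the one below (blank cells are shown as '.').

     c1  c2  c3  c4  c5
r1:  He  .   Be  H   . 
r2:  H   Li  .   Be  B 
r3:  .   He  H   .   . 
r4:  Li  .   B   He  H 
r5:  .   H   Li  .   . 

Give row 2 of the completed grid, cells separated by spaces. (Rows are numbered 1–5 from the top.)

(r1,c2) = B
(r1,c5) = Li
(r2,c3) = He

H Li He Be B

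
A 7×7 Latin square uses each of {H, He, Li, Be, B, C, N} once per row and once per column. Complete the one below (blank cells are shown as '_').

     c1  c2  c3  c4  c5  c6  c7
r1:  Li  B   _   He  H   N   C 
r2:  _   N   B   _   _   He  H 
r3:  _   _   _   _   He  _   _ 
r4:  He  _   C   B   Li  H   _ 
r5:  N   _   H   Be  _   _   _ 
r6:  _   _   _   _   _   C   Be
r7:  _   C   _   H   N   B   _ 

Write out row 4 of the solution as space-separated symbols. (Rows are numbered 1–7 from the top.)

Cell (r1,c3): row 1 has {H,He,Li,B,C,N}; column 3 has {H,B,C} → Be.
Cell (r4,c2): row 4 has {H,He,Li,B,C}; column 2 has {B,C,N} → Be.
Cell (r4,c7): row 4 has {H,He,Li,Be,B,C}; column 7 has {H,Be,C} → N.

He Be C B Li H N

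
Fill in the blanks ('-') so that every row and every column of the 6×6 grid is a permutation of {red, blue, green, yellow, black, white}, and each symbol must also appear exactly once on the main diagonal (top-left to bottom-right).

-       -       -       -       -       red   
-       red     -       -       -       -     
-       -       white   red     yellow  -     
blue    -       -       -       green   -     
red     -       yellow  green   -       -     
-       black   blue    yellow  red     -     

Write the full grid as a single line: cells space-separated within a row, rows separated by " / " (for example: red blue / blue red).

yellow blue green white black red / green red black blue white yellow / black green white red yellow blue / blue yellow red black green white / red white yellow green blue black / white black blue yellow red green

(r4,c4): row 4 has {blue,green}; column 4 has {red,green,yellow}; the diagonal has {red,white}, so it must be black.
(r5,c5): row 5 has {red,green,yellow}; column 5 has {red,green,yellow}; the diagonal has {red,black,white}, so it must be blue.
(r6,c6): row 6 has {red,blue,yellow,black}; column 6 has {red}; the diagonal has {red,blue,black,white}, so it must be green.
(r1,c1): row 1 has {red}; column 1 has {red,blue}; the diagonal has {red,blue,green,black,white}, so it must be yellow.
(r4,c3): row 4 has {blue,green,black}; column 3 has {blue,yellow,white}, so it must be red.
(r5,c2): row 5 has {red,blue,green,yellow}; column 2 has {red,black}, so it must be white.
(r5,c6): row 5 has {red,blue,green,yellow,white}; column 6 has {red,green}, so it must be black.
(r6,c1): row 6 has {red,blue,green,yellow,black}; column 1 has {red,blue,yellow}, so it must be white.
(r3,c6): row 3 has {red,yellow,white}; column 6 has {red,green,black}, so it must be blue.
(r4,c2): row 4 has {red,blue,green,black}; column 2 has {red,black,white}, so it must be yellow.
(r4,c6): row 4 has {red,blue,green,yellow,black}; column 6 has {red,blue,green,black}, so it must be white.
(r2,c6): row 2 has {red}; column 6 has {red,blue,green,black,white}, so it must be yellow.
(r3,c2): row 3 has {red,blue,yellow,white}; column 2 has {red,yellow,black,white}, so it must be green.
(r1,c2): row 1 has {red,yellow}; column 2 has {red,green,yellow,black,white}, so it must be blue.
(r1,c4): row 1 has {red,blue,yellow}; column 4 has {red,green,yellow,black}, so it must be white.
(r1,c5): row 1 has {red,blue,yellow,white}; column 5 has {red,blue,green,yellow}, so it must be black.
(r2,c4): row 2 has {red,yellow}; column 4 has {red,green,yellow,black,white}, so it must be blue.
(r2,c5): row 2 has {red,blue,yellow}; column 5 has {red,blue,green,yellow,black}, so it must be white.
(r3,c1): row 3 has {red,blue,green,yellow,white}; column 1 has {red,blue,yellow,white}, so it must be black.
(r1,c3): row 1 has {red,blue,yellow,black,white}; column 3 has {red,blue,yellow,white}, so it must be green.
(r2,c1): row 2 has {red,blue,yellow,white}; column 1 has {red,blue,yellow,black,white}, so it must be green.
(r2,c3): row 2 has {red,blue,green,yellow,white}; column 3 has {red,blue,green,yellow,white}, so it must be black.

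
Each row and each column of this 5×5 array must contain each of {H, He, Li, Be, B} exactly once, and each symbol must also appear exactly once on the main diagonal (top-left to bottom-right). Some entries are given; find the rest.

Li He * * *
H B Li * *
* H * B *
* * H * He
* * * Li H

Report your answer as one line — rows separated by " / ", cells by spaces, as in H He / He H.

Li He Be H B / H B Li He Be / Be H He B Li / B Li H Be He / He Be B Li H

(r2,c5) = Be
(r3,c5) = Li
(r4,c4) = Be
(r5,c2) = Be
(r1,c4) = H
(r1,c5) = B
(r2,c4) = He
(r3,c3) = He
(r4,c1) = B
(r4,c2) = Li
(r5,c1) = He
(r5,c3) = B
(r1,c3) = Be
(r3,c1) = Be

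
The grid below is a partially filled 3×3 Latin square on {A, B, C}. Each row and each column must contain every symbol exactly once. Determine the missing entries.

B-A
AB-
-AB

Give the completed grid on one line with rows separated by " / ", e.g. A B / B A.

B C A / A B C / C A B

(r1,c2) = C
(r2,c3) = C
(r3,c1) = C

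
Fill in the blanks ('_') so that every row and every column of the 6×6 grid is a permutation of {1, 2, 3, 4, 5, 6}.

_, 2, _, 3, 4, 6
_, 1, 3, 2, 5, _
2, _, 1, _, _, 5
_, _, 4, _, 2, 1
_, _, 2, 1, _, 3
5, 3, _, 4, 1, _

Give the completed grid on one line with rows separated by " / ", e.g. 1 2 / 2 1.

1 2 5 3 4 6 / 6 1 3 2 5 4 / 2 4 1 6 3 5 / 3 6 4 5 2 1 / 4 5 2 1 6 3 / 5 3 6 4 1 2

(r1,c1) = 1
(r1,c3) = 5
(r2,c6) = 4
(r3,c4) = 6
(r3,c5) = 3
(r4,c4) = 5
(r5,c5) = 6
(r6,c3) = 6
(r6,c6) = 2
(r2,c1) = 6
(r3,c2) = 4
(r4,c1) = 3
(r4,c2) = 6
(r5,c1) = 4
(r5,c2) = 5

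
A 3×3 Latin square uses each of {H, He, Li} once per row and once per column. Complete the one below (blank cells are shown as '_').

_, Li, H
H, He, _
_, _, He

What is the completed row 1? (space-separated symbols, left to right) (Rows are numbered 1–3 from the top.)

row 1 has {H,Li}; column 1 has {H} — only He is left for (r1,c1).

He Li H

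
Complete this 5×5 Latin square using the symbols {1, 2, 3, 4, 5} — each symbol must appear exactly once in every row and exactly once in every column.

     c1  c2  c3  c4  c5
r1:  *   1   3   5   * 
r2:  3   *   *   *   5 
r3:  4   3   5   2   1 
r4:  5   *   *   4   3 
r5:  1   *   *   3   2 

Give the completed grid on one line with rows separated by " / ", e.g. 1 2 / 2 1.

2 1 3 5 4 / 3 4 2 1 5 / 4 3 5 2 1 / 5 2 1 4 3 / 1 5 4 3 2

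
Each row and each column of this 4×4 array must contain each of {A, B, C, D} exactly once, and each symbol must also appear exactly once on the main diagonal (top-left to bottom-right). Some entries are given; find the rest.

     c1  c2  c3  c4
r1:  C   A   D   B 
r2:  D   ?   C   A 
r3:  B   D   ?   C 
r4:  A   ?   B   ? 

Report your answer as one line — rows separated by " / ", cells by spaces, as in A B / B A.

Cell (r2,c2): row 2 has {A,C,D}; column 2 has {A,D}; the diagonal has {C} → B.
Cell (r3,c3): row 3 has {B,C,D}; column 3 has {B,C,D}; the diagonal has {B,C} → A.
Cell (r4,c2): row 4 has {A,B}; column 2 has {A,B,D} → C.
Cell (r4,c4): row 4 has {A,B,C}; column 4 has {A,B,C}; the diagonal has {A,B,C} → D.

C A D B / D B C A / B D A C / A C B D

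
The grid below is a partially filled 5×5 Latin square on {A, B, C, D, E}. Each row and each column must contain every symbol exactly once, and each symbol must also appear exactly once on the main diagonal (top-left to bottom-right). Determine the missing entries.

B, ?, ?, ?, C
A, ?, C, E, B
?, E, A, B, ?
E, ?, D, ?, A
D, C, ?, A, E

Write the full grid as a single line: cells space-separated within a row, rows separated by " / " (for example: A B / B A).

B A E D C / A D C E B / C E A B D / E B D C A / D C B A E

row 1 has {B,C}; column 3 has {A,C,D} — only E is left for (r1,c3).
row 1 has {B,C,E}; column 4 has {A,B,E} — only D is left for (r1,c4).
row 2 has {A,B,C,E}; column 2 has {C,E}; the diagonal has {A,B,E} — only D is left for (r2,c2).
row 3 has {A,B,E}; column 1 has {A,B,D,E} — only C is left for (r3,c1).
row 3 has {A,B,C,E}; column 5 has {A,B,C,E} — only D is left for (r3,c5).
row 4 has {A,D,E}; column 2 has {C,D,E} — only B is left for (r4,c2).
row 4 has {A,B,D,E}; column 4 has {A,B,D,E}; the diagonal has {A,B,D,E} — only C is left for (r4,c4).
row 5 has {A,C,D,E}; column 3 has {A,C,D,E} — only B is left for (r5,c3).
row 1 has {B,C,D,E}; column 2 has {B,C,D,E} — only A is left for (r1,c2).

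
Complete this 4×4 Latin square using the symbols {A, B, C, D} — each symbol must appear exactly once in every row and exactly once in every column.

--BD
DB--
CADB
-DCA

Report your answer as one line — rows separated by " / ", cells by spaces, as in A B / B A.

A C B D / D B A C / C A D B / B D C A

(r1,c1): row 1 has {B,D}; column 1 has {C,D}, so it must be A.
(r1,c2): row 1 has {A,B,D}; column 2 has {A,B,D}, so it must be C.
(r2,c3): row 2 has {B,D}; column 3 has {B,C,D}, so it must be A.
(r2,c4): row 2 has {A,B,D}; column 4 has {A,B,D}, so it must be C.
(r4,c1): row 4 has {A,C,D}; column 1 has {A,C,D}, so it must be B.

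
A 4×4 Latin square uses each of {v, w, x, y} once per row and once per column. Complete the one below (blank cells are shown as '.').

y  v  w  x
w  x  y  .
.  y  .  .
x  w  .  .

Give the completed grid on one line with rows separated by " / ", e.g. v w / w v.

y v w x / w x y v / v y x w / x w v y

(r2,c4) = v
(r3,c1) = v
(r3,c3) = x
(r3,c4) = w
(r4,c3) = v
(r4,c4) = y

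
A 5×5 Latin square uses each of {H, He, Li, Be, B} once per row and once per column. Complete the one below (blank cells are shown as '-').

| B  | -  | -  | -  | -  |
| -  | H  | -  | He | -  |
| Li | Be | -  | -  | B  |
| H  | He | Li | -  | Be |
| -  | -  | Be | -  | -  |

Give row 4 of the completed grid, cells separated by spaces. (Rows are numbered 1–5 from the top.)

H He Li B Be

(r1,c2) = Li
(r2,c1) = Be
(r2,c3) = B
(r2,c5) = Li
(r3,c4) = H
(r4,c4) = B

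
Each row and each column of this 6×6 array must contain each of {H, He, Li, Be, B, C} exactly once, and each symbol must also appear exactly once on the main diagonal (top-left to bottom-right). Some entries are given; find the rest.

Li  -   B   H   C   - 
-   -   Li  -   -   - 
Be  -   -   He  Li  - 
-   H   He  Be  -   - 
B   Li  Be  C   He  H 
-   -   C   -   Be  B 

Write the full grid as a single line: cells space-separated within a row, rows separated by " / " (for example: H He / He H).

Li Be B H C He / He C Li B H Be / Be B H He Li C / C H He Be B Li / B Li Be C He H / H He C Li Be B

Cell (r2,c2): row 2 has {Li}; column 2 has {H,Li}; the diagonal has {He,Li,Be,B} → C.
Cell (r2,c4): row 2 has {Li,C}; column 4 has {H,He,Be,C} → B.
Cell (r2,c5): row 2 has {Li,B,C}; column 5 has {He,Li,Be,C} → H.
Cell (r3,c2): row 3 has {He,Li,Be}; column 2 has {H,Li,C} → B.
Cell (r3,c3): row 3 has {He,Li,Be,B}; column 3 has {He,Li,Be,B,C}; the diagonal has {He,Li,Be,B,C} → H.
Cell (r3,c6): row 3 has {H,He,Li,Be,B}; column 6 has {H,B} → C.
Cell (r4,c1): row 4 has {H,He,Be}; column 1 has {Li,Be,B} → C.
Cell (r4,c5): row 4 has {H,He,Be,C}; column 5 has {H,He,Li,Be,C} → B.
Cell (r4,c6): row 4 has {H,He,Be,B,C}; column 6 has {H,B,C} → Li.
Cell (r6,c2): row 6 has {Be,B,C}; column 2 has {H,Li,B,C} → He.
Cell (r6,c4): row 6 has {He,Be,B,C}; column 4 has {H,He,Be,B,C} → Li.
Cell (r1,c2): row 1 has {H,Li,B,C}; column 2 has {H,He,Li,B,C} → Be.
Cell (r1,c6): row 1 has {H,Li,Be,B,C}; column 6 has {H,Li,B,C} → He.
Cell (r2,c1): row 2 has {H,Li,B,C}; column 1 has {Li,Be,B,C} → He.
Cell (r2,c6): row 2 has {H,He,Li,B,C}; column 6 has {H,He,Li,B,C} → Be.
Cell (r6,c1): row 6 has {He,Li,Be,B,C}; column 1 has {He,Li,Be,B,C} → H.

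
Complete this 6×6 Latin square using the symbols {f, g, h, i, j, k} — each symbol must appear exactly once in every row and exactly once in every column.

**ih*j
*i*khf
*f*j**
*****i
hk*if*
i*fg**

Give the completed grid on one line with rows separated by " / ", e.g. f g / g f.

f g i h k j / j i g k h f / g f k j i h / k j h f g i / h k j i f g / i h f g j k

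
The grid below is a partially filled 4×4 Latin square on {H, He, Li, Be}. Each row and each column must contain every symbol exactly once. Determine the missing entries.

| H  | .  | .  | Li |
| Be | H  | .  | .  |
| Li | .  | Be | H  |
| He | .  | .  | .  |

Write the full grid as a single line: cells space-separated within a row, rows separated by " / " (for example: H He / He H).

At row 1, column 3: row 1 has {H,Li}; column 3 has {Be}; that leaves He.
At row 2, column 3: row 2 has {H,Be}; column 3 has {He,Be}; that leaves Li.
At row 2, column 4: row 2 has {H,Li,Be}; column 4 has {H,Li}; that leaves He.
At row 3, column 2: row 3 has {H,Li,Be}; column 2 has {H}; that leaves He.
At row 4, column 3: row 4 has {He}; column 3 has {He,Li,Be}; that leaves H.
At row 4, column 4: row 4 has {H,He}; column 4 has {H,He,Li}; that leaves Be.
At row 1, column 2: row 1 has {H,He,Li}; column 2 has {H,He}; that leaves Be.
At row 4, column 2: row 4 has {H,He,Be}; column 2 has {H,He,Be}; that leaves Li.

H Be He Li / Be H Li He / Li He Be H / He Li H Be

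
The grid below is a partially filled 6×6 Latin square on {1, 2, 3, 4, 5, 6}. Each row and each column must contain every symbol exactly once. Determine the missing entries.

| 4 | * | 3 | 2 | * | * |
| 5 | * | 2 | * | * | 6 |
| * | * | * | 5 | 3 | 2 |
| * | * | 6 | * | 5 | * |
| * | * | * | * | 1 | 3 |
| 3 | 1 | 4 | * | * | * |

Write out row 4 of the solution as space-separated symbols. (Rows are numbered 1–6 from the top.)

(r1,c5) = 6
(r2,c5) = 4
(r3,c3) = 1
(r5,c3) = 5
(r6,c4) = 6
(r6,c5) = 2
(r6,c6) = 5
(r1,c2) = 5
(r1,c6) = 1
(r2,c2) = 3
(r2,c4) = 1
(r3,c1) = 6
(r3,c2) = 4
(r4,c2) = 2
(r4,c6) = 4
(r5,c1) = 2
(r5,c2) = 6
(r5,c4) = 4
(r4,c1) = 1
(r4,c4) = 3

1 2 6 3 5 4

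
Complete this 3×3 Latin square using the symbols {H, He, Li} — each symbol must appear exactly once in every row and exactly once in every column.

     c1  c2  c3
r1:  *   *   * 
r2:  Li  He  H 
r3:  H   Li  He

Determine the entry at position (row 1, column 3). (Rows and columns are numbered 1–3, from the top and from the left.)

Li

(r1,c1): row 1 is empty so far; column 1 has {H,Li}, so it must be He.
(r1,c2): row 1 has {He}; column 2 has {He,Li}, so it must be H.
(r1,c3): row 1 has {H,He}; column 3 has {H,He}, so it must be Li.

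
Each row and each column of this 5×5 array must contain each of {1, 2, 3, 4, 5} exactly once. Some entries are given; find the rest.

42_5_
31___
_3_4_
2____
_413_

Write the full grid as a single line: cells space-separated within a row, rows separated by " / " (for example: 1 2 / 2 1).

At row 1, column 3: row 1 has {2,4,5}; column 3 has {1}; that leaves 3.
At row 1, column 5: row 1 has {2,3,4,5}; column 5 is empty so far; that leaves 1.
At row 2, column 4: row 2 has {1,3}; column 4 has {3,4,5}; that leaves 2.
At row 4, column 2: row 4 has {2}; column 2 has {1,2,3,4}; that leaves 5.
At row 4, column 3: row 4 has {2,5}; column 3 has {1,3}; that leaves 4.
At row 4, column 4: row 4 has {2,4,5}; column 4 has {2,3,4,5}; that leaves 1.
At row 4, column 5: row 4 has {1,2,4,5}; column 5 has {1}; that leaves 3.
At row 5, column 1: row 5 has {1,3,4}; column 1 has {2,3,4}; that leaves 5.
At row 5, column 5: row 5 has {1,3,4,5}; column 5 has {1,3}; that leaves 2.
At row 2, column 3: row 2 has {1,2,3}; column 3 has {1,3,4}; that leaves 5.
At row 2, column 5: row 2 has {1,2,3,5}; column 5 has {1,2,3}; that leaves 4.
At row 3, column 1: row 3 has {3,4}; column 1 has {2,3,4,5}; that leaves 1.
At row 3, column 3: row 3 has {1,3,4}; column 3 has {1,3,4,5}; that leaves 2.
At row 3, column 5: row 3 has {1,2,3,4}; column 5 has {1,2,3,4}; that leaves 5.

4 2 3 5 1 / 3 1 5 2 4 / 1 3 2 4 5 / 2 5 4 1 3 / 5 4 1 3 2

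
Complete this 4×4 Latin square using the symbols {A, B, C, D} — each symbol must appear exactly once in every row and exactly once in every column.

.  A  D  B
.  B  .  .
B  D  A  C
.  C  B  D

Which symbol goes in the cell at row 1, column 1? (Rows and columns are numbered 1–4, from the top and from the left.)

C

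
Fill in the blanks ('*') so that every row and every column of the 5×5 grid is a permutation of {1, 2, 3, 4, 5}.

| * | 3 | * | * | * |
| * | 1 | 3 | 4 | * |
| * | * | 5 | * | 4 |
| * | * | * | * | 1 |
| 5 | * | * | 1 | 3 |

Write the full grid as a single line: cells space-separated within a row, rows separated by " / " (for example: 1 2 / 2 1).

4 3 1 5 2 / 2 1 3 4 5 / 1 2 5 3 4 / 3 5 4 2 1 / 5 4 2 1 3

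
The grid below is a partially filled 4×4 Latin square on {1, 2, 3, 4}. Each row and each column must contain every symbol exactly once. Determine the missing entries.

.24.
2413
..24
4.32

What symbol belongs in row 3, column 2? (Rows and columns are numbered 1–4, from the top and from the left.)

(r1,c4) = 1
(r4,c2) = 1
(r1,c1) = 3
(r3,c1) = 1
(r3,c2) = 3

3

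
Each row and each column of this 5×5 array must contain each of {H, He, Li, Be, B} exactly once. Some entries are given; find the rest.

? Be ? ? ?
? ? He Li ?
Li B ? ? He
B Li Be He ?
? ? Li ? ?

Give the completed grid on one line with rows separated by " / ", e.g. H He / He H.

He Be B H Li / Be H He Li B / Li B H Be He / B Li Be He H / H He Li B Be

(r2,c2) = H
(r3,c3) = H
(r3,c4) = Be
(r4,c5) = H
(r5,c2) = He
(r1,c3) = B
(r1,c4) = H
(r1,c5) = Li
(r2,c1) = Be
(r2,c5) = B
(r5,c1) = H
(r5,c4) = B
(r5,c5) = Be
(r1,c1) = He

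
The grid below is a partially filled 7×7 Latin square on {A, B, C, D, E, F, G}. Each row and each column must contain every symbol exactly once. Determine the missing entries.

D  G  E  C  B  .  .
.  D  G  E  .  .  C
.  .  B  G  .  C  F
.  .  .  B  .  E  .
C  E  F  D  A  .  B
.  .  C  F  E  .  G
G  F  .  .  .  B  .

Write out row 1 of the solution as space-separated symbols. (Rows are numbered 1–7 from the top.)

D G E C B F A

(r1,c7) = A
(r2,c5) = F
(r2,c6) = A
(r3,c2) = A
(r3,c5) = D
(r4,c2) = C
(r4,c5) = G
(r4,c7) = D
(r5,c6) = G
(r6,c2) = B
(r6,c6) = D
(r7,c4) = A
(r7,c5) = C
(r7,c7) = E
(r1,c6) = F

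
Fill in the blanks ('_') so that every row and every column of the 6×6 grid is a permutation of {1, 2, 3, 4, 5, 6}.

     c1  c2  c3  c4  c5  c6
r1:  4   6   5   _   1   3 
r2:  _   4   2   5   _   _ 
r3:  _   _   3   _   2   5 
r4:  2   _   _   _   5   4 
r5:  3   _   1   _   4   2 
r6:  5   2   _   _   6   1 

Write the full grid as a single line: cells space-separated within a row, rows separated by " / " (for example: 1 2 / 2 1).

4 6 5 2 1 3 / 1 4 2 5 3 6 / 6 1 3 4 2 5 / 2 3 6 1 5 4 / 3 5 1 6 4 2 / 5 2 4 3 6 1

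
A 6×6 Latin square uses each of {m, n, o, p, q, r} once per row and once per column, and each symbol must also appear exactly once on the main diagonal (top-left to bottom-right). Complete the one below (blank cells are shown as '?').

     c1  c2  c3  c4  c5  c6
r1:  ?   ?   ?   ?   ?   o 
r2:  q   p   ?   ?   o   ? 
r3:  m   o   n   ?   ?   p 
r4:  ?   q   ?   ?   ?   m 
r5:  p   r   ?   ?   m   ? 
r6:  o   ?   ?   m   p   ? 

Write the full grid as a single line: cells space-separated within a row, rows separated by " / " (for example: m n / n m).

(r1,c1) = r
(r4,c1) = n
(r4,c4) = o
(r4,c5) = r
(r6,c2) = n
(r6,c6) = q
(r1,c2) = m
(r3,c5) = q
(r4,c3) = p
(r5,c6) = n
(r6,c3) = r
(r1,c3) = q
(r1,c5) = n
(r2,c3) = m
(r2,c6) = r
(r3,c4) = r
(r5,c3) = o
(r5,c4) = q
(r1,c4) = p
(r2,c4) = n

r m q p n o / q p m n o r / m o n r q p / n q p o r m / p r o q m n / o n r m p q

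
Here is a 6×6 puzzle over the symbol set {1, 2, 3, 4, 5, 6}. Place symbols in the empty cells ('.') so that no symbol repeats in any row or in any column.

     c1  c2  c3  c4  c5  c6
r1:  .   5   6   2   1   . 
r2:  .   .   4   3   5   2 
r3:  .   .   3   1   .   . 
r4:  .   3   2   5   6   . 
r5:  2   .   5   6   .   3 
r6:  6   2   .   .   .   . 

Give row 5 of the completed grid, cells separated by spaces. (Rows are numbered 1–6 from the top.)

2 1 5 6 4 3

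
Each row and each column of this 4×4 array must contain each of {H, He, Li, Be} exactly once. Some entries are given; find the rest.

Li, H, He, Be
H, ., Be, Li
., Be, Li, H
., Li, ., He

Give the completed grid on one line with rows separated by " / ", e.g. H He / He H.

Li H He Be / H He Be Li / He Be Li H / Be Li H He

(r2,c2) = He
(r3,c1) = He
(r4,c1) = Be
(r4,c3) = H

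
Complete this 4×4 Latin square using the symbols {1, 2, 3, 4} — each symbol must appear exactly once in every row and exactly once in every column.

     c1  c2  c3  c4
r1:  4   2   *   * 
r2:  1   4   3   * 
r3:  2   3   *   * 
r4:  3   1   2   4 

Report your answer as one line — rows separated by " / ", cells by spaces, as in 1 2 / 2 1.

(r1,c3) = 1
(r1,c4) = 3
(r2,c4) = 2
(r3,c3) = 4
(r3,c4) = 1

4 2 1 3 / 1 4 3 2 / 2 3 4 1 / 3 1 2 4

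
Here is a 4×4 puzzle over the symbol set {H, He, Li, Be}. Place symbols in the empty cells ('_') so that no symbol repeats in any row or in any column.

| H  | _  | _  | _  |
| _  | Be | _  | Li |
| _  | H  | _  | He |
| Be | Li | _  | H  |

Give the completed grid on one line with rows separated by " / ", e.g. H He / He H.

H He Li Be / He Be H Li / Li H Be He / Be Li He H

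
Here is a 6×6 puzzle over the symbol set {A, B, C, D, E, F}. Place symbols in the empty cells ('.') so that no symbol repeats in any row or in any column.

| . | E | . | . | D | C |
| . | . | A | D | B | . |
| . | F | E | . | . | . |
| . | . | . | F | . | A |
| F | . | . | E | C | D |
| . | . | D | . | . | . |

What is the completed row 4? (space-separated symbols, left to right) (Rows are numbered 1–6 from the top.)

B D C F E A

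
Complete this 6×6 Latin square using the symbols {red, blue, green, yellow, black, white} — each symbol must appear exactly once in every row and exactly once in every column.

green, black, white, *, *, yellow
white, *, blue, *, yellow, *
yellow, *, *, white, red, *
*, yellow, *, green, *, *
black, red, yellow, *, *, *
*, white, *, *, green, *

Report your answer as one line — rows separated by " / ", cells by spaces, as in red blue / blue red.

(r1,c5) = blue
(r2,c2) = green
(r3,c2) = blue
(r5,c4) = blue
(r5,c5) = white
(r5,c6) = green
(r1,c4) = red
(r2,c4) = black
(r2,c6) = red
(r3,c6) = black
(r4,c5) = black
(r6,c4) = yellow
(r6,c6) = blue
(r3,c3) = green
(r4,c3) = red
(r4,c6) = white
(r6,c1) = red
(r6,c3) = black
(r4,c1) = blue

green black white red blue yellow / white green blue black yellow red / yellow blue green white red black / blue yellow red green black white / black red yellow blue white green / red white black yellow green blue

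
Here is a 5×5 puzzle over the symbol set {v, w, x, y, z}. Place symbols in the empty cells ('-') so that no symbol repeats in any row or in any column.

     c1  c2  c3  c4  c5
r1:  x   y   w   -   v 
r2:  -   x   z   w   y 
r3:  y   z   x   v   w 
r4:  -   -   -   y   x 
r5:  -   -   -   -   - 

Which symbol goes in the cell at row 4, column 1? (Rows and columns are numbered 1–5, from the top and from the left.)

z

Cell (r1,c4): row 1 has {v,w,x,y}; column 4 has {v,w,y} → z.
Cell (r2,c1): row 2 has {w,x,y,z}; column 1 has {x,y} → v.
Cell (r4,c3): row 4 has {x,y}; column 3 has {w,x,z} → v.
Cell (r5,c3): row 5 is empty so far; column 3 has {v,w,x,z} → y.
Cell (r5,c4): row 5 has {y}; column 4 has {v,w,y,z} → x.
Cell (r5,c5): row 5 has {x,y}; column 5 has {v,w,x,y} → z.
Cell (r4,c2): row 4 has {v,x,y}; column 2 has {x,y,z} → w.
Cell (r5,c1): row 5 has {x,y,z}; column 1 has {v,x,y} → w.
Cell (r5,c2): row 5 has {w,x,y,z}; column 2 has {w,x,y,z} → v.
Cell (r4,c1): row 4 has {v,w,x,y}; column 1 has {v,w,x,y} → z.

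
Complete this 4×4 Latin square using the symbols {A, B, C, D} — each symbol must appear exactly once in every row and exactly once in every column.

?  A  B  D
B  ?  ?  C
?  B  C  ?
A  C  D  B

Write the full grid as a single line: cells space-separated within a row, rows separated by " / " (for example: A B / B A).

(r1,c1) = C
(r2,c2) = D
(r2,c3) = A
(r3,c1) = D
(r3,c4) = A

C A B D / B D A C / D B C A / A C D B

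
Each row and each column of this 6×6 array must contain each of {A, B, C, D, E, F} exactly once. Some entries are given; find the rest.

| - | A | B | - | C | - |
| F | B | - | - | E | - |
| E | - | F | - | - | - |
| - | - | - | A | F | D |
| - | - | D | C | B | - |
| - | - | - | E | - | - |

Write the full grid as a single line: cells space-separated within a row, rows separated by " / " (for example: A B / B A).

D A B F C E / F B C D E A / E D F B A C / B C E A F D / A E D C B F / C F A E D B

Cell (r1,c1): row 1 has {A,B,C}; column 1 has {E,F} → D.
Cell (r1,c4): row 1 has {A,B,C,D}; column 4 has {A,C,E} → F.
Cell (r1,c6): row 1 has {A,B,C,D,F}; column 6 has {D} → E.
Cell (r2,c4): row 2 has {B,E,F}; column 4 has {A,C,E,F} → D.
Cell (r3,c4): row 3 has {E,F}; column 4 has {A,C,D,E,F} → B.
Cell (r5,c1): row 5 has {B,C,D}; column 1 has {D,E,F} → A.
Cell (r5,c6): row 5 has {A,B,C,D}; column 6 has {D,E} → F.
Cell (r5,c2): row 5 has {A,B,C,D,F}; column 2 has {A,B} → E.
Cell (r4,c2): row 4 has {A,D,F}; column 2 has {A,B,E} → C.
Cell (r4,c3): row 4 has {A,C,D,F}; column 3 has {B,D,F} → E.
Cell (r3,c2): row 3 has {B,E,F}; column 2 has {A,B,C,E} → D.
Cell (r3,c5): row 3 has {B,D,E,F}; column 5 has {B,C,E,F} → A.
Cell (r3,c6): row 3 has {A,B,D,E,F}; column 6 has {D,E,F} → C.
Cell (r4,c1): row 4 has {A,C,D,E,F}; column 1 has {A,D,E,F} → B.
Cell (r6,c1): row 6 has {E}; column 1 has {A,B,D,E,F} → C.
Cell (r6,c2): row 6 has {C,E}; column 2 has {A,B,C,D,E} → F.
Cell (r6,c3): row 6 has {C,E,F}; column 3 has {B,D,E,F} → A.
Cell (r6,c5): row 6 has {A,C,E,F}; column 5 has {A,B,C,E,F} → D.
Cell (r6,c6): row 6 has {A,C,D,E,F}; column 6 has {C,D,E,F} → B.
Cell (r2,c3): row 2 has {B,D,E,F}; column 3 has {A,B,D,E,F} → C.
Cell (r2,c6): row 2 has {B,C,D,E,F}; column 6 has {B,C,D,E,F} → A.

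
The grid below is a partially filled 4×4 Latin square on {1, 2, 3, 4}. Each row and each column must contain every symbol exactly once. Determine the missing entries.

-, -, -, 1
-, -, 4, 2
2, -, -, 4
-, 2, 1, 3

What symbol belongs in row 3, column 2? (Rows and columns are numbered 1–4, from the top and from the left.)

1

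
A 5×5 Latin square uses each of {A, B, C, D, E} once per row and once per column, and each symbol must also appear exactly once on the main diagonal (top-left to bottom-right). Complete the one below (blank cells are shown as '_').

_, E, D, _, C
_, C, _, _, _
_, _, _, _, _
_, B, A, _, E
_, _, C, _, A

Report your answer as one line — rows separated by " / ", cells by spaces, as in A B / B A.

B E D A C / A C B E D / D A E C B / C B A D E / E D C B A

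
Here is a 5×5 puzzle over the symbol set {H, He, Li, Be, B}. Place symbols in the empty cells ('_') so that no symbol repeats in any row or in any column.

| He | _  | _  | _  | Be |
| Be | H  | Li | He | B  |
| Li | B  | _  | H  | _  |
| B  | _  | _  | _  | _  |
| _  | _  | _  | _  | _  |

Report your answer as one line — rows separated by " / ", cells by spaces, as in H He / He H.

(r1,c2) = Li
(r1,c4) = B
(r3,c5) = He
(r5,c1) = H
(r5,c5) = Li
(r1,c3) = H
(r3,c3) = Be
(r4,c3) = He
(r4,c5) = H
(r5,c3) = B
(r5,c4) = Be
(r4,c2) = Be
(r4,c4) = Li
(r5,c2) = He

He Li H B Be / Be H Li He B / Li B Be H He / B Be He Li H / H He B Be Li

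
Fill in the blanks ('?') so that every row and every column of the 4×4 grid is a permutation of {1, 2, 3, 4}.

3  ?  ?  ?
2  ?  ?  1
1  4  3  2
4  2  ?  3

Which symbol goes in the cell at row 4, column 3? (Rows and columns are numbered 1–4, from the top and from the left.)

(r1,c2) = 1
(r1,c4) = 4
(r2,c2) = 3
(r2,c3) = 4
(r4,c3) = 1

1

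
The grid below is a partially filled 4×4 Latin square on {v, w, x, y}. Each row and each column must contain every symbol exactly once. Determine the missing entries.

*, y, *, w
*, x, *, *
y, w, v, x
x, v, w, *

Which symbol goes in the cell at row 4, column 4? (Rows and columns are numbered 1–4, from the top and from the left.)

Cell (r1,c1): row 1 has {w,y}; column 1 has {x,y} → v.
Cell (r1,c3): row 1 has {v,w,y}; column 3 has {v,w} → x.
Cell (r2,c1): row 2 has {x}; column 1 has {v,x,y} → w.
Cell (r2,c3): row 2 has {w,x}; column 3 has {v,w,x} → y.
Cell (r2,c4): row 2 has {w,x,y}; column 4 has {w,x} → v.
Cell (r4,c4): row 4 has {v,w,x}; column 4 has {v,w,x} → y.

y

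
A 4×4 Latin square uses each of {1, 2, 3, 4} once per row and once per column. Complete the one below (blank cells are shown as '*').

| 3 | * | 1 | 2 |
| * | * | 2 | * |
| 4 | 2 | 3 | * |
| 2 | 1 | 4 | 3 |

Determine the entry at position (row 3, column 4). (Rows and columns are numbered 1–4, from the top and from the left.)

1

Cell (r1,c2): row 1 has {1,2,3}; column 2 has {1,2} → 4.
Cell (r2,c1): row 2 has {2}; column 1 has {2,3,4} → 1.
Cell (r2,c2): row 2 has {1,2}; column 2 has {1,2,4} → 3.
Cell (r2,c4): row 2 has {1,2,3}; column 4 has {2,3} → 4.
Cell (r3,c4): row 3 has {2,3,4}; column 4 has {2,3,4} → 1.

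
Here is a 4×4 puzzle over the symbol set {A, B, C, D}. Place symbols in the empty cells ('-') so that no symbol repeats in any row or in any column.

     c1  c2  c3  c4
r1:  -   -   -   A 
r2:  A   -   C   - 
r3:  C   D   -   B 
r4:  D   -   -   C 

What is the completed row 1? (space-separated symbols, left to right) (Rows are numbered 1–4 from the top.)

row 1 has {A}; column 1 has {A,C,D} — only B is left for (r1,c1).
row 1 has {A,B}; column 2 has {D} — only C is left for (r1,c2).
row 1 has {A,B,C}; column 3 has {C} — only D is left for (r1,c3).

B C D A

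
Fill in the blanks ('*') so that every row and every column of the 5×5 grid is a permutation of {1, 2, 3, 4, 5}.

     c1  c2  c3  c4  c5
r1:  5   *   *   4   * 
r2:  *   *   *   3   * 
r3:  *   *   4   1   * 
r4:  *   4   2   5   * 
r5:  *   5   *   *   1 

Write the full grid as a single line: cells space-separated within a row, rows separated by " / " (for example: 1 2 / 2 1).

5 3 1 4 2 / 2 1 5 3 4 / 3 2 4 1 5 / 1 4 2 5 3 / 4 5 3 2 1

(r4,c5): row 4 has {2,4,5}; column 5 has {1}, so it must be 3.
(r5,c3): row 5 has {1,5}; column 3 has {2,4}, so it must be 3.
(r5,c4): row 5 has {1,3,5}; column 4 has {1,3,4,5}, so it must be 2.
(r1,c3): row 1 has {4,5}; column 3 has {2,3,4}, so it must be 1.
(r1,c5): row 1 has {1,4,5}; column 5 has {1,3}, so it must be 2.
(r2,c3): row 2 has {3}; column 3 has {1,2,3,4}, so it must be 5.
(r2,c5): row 2 has {3,5}; column 5 has {1,2,3}, so it must be 4.
(r3,c5): row 3 has {1,4}; column 5 has {1,2,3,4}, so it must be 5.
(r4,c1): row 4 has {2,3,4,5}; column 1 has {5}, so it must be 1.
(r5,c1): row 5 has {1,2,3,5}; column 1 has {1,5}, so it must be 4.
(r1,c2): row 1 has {1,2,4,5}; column 2 has {4,5}, so it must be 3.
(r2,c1): row 2 has {3,4,5}; column 1 has {1,4,5}, so it must be 2.
(r2,c2): row 2 has {2,3,4,5}; column 2 has {3,4,5}, so it must be 1.
(r3,c1): row 3 has {1,4,5}; column 1 has {1,2,4,5}, so it must be 3.
(r3,c2): row 3 has {1,3,4,5}; column 2 has {1,3,4,5}, so it must be 2.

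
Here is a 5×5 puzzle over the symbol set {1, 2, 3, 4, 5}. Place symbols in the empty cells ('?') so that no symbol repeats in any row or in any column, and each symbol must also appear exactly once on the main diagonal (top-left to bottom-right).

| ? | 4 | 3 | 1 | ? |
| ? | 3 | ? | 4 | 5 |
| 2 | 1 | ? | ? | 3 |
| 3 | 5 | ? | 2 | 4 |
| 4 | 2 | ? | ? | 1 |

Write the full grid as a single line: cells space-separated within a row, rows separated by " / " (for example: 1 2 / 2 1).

Cell (r1,c1): row 1 has {1,3,4}; column 1 has {2,3,4}; the diagonal has {1,2,3} → 5.
Cell (r1,c5): row 1 has {1,3,4,5}; column 5 has {1,3,4,5} → 2.
Cell (r2,c1): row 2 has {3,4,5}; column 1 has {2,3,4,5} → 1.
Cell (r2,c3): row 2 has {1,3,4,5}; column 3 has {3} → 2.
Cell (r3,c3): row 3 has {1,2,3}; column 3 has {2,3}; the diagonal has {1,2,3,5} → 4.
Cell (r3,c4): row 3 has {1,2,3,4}; column 4 has {1,2,4} → 5.
Cell (r4,c3): row 4 has {2,3,4,5}; column 3 has {2,3,4} → 1.
Cell (r5,c3): row 5 has {1,2,4}; column 3 has {1,2,3,4} → 5.
Cell (r5,c4): row 5 has {1,2,4,5}; column 4 has {1,2,4,5} → 3.

5 4 3 1 2 / 1 3 2 4 5 / 2 1 4 5 3 / 3 5 1 2 4 / 4 2 5 3 1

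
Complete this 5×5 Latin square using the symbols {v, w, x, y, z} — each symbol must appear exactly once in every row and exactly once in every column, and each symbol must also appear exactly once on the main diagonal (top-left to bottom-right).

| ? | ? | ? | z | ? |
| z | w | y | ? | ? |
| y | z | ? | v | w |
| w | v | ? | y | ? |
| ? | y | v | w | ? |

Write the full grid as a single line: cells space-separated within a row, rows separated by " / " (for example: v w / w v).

v x w z y / z w y x v / y z x v w / w v z y x / x y v w z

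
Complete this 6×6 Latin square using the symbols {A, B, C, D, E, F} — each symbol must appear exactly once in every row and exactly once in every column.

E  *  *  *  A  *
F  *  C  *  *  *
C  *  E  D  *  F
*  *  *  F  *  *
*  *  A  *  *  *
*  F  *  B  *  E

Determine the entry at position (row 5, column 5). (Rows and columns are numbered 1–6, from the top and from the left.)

F

(r1,c4): row 1 has {A,E}; column 4 has {B,D,F}, so it must be C.
(r3,c5): row 3 has {C,D,E,F}; column 5 has {A}, so it must be B.
(r5,c4): row 5 has {A}; column 4 has {B,C,D,F}, so it must be E.
(r6,c3): row 6 has {B,E,F}; column 3 has {A,C,E}, so it must be D.
(r6,c5): row 6 has {B,D,E,F}; column 5 has {A,B}, so it must be C.
(r2,c4): row 2 has {C,F}; column 4 has {B,C,D,E,F}, so it must be A.
(r3,c2): row 3 has {B,C,D,E,F}; column 2 has {F}, so it must be A.
(r4,c3): row 4 has {F}; column 3 has {A,C,D,E}, so it must be B.
(r6,c1): row 6 has {B,C,D,E,F}; column 1 has {C,E,F}, so it must be A.
(r1,c3): row 1 has {A,C,E}; column 3 has {A,B,C,D,E}, so it must be F.
(r4,c1): row 4 has {B,F}; column 1 has {A,C,E,F}, so it must be D.
(r4,c5): row 4 has {B,D,F}; column 5 has {A,B,C}, so it must be E.
(r5,c1): row 5 has {A,E}; column 1 has {A,C,D,E,F}, so it must be B.
(r2,c5): row 2 has {A,C,F}; column 5 has {A,B,C,E}, so it must be D.
(r2,c6): row 2 has {A,C,D,F}; column 6 has {E,F}, so it must be B.
(r4,c2): row 4 has {B,D,E,F}; column 2 has {A,F}, so it must be C.
(r4,c6): row 4 has {B,C,D,E,F}; column 6 has {B,E,F}, so it must be A.
(r5,c2): row 5 has {A,B,E}; column 2 has {A,C,F}, so it must be D.
(r5,c5): row 5 has {A,B,D,E}; column 5 has {A,B,C,D,E}, so it must be F.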